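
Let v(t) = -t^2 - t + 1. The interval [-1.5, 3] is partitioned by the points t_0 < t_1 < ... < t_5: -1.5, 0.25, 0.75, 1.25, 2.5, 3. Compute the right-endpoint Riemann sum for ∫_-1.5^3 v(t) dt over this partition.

-15.046875

Subinterval widths: 1.75, 0.5, 0.5, 1.25, 0.5.
Right endpoints: 0.25, 0.75, 1.25, 2.5, 3.
v(0.25) = 0.6875, v(0.75) = -0.3125, v(1.25) = -1.8125, v(2.5) = -7.75, v(3) = -11.
Sum = Σ Δt_i · v(t_i).
Sum = -15.046875.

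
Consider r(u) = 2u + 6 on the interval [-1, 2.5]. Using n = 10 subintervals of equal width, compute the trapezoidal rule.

Δu = (2.5 − (-1))/10 = 0.35.
r(-1) = 4, r(-0.65) = 4.7, r(-0.3) = 5.4, r(0.05) = 6.1, r(0.4) = 6.8, r(0.75) = 7.5, r(1.1) = 8.2, r(1.45) = 8.9, r(1.8) = 9.6, r(2.15) = 10.3, r(2.5) = 11.
T_10 = (Δu/2)·[r(u_0) + 2r(u_1) + ... + 2r(u_{9}) + r(u_10)].
Sum = 26.25.

26.25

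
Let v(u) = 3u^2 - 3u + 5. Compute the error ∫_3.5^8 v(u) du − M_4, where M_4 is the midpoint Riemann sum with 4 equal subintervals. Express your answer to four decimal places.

1.4238

Exact integral: ∫_3.5^8 v(u) du = 414.
M_4 ≈ 412.576172.
Error ≈ 414 − 412.576172 ≈ 1.4238.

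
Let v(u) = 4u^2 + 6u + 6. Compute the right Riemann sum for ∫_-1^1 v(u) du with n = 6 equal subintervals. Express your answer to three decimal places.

Δu = (1 − (-1))/6 = 1/3.
Right endpoints: -2/3, -1/3, 0, 1/3, 2/3, 1.
v(-2/3) = 34/9, v(-1/3) = 40/9, v(0) = 6, v(1/3) = 76/9, v(2/3) = 106/9, v(1) = 16.
Sum = Δu · [v(-2/3) + v(-1/3) + v(0) + ...].
Sum ≈ 16.815.

16.815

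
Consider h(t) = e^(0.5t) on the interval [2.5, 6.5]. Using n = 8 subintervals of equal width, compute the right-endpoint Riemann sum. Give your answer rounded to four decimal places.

50.4070

Δt = (6.5 − 2.5)/8 = 0.5.
Right endpoints: 3, 3.5, 4, 4.5, 5, 5.5, 6, 6.5.
h(3) ≈ 4.4817, h(3.5) ≈ 5.7546, h(4) ≈ 7.3891, h(4.5) ≈ 9.4877, h(5) ≈ 12.1825, h(5.5) ≈ 15.6426, h(6) ≈ 20.0855, h(6.5) ≈ 25.7903.
Sum = Δt · [h(3) + h(3.5) + h(4) + ...].
Sum ≈ 50.4070.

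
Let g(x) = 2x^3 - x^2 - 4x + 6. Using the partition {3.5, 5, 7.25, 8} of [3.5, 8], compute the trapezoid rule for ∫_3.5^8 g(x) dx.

Subinterval widths: 1.5, 2.25, 0.75.
g(3.5) = 65.5, g(5) = 211, g(7.25) = 686.59375, g(8) = 934.
On each subinterval the trapezoid contributes (Δx_i/2)·[g(x_{i-1}) + g(x_i)].
Sum = 1824.890625.

1824.890625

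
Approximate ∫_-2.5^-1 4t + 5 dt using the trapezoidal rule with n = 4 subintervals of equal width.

-3

Δt = (-1 − (-2.5))/4 = 0.375.
f(-2.5) = -5, f(-2.125) = -3.5, f(-1.75) = -2, f(-1.375) = -0.5, f(-1) = 1.
T_4 = (Δt/2)·[f(t_0) + 2f(t_1) + 2f(t_2) + 2f(t_3) + f(t_4)].
Sum = -3.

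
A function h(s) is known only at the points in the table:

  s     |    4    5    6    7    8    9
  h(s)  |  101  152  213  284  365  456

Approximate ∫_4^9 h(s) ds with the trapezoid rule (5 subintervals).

1292.5

Δs = 1.
T_5 = (1/2)·[101 + 2·152 + 2·213 + 2·284 + 2·365 + 456] = 1292.5.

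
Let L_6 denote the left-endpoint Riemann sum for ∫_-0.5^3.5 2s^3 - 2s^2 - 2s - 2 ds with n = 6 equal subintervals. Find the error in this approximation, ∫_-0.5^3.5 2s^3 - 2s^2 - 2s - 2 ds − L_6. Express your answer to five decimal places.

Exact integral: ∫_-0.5^3.5 f(s) ds ≈ 26.3333333.
L_6 ≈ 10.4074074.
Error ≈ 26.3333333 − 10.4074074 ≈ 15.92593.

15.92593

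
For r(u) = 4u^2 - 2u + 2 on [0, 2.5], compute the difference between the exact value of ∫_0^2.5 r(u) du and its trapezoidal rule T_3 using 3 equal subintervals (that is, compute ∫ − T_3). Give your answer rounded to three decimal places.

-1.157

Exact integral: ∫_0^2.5 r(u) du ≈ 19.58333.
T_3 ≈ 20.74074.
Error ≈ 19.58333 − 20.74074 ≈ -1.157.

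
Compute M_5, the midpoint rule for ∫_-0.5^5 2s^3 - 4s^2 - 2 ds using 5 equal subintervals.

Δs = (5 − (-0.5))/5 = 1.1.
Midpoints: 0.05, 1.15, 2.25, 3.35, 4.45.
f(0.05) = -2.00975, f(1.15) = -4.24825, f(2.25) = 0.53125, f(3.35) = 28.30075, f(4.45) = 95.03225.
Sum = Δs · [f(0.05) + f(1.15) + f(2.25) + f(3.35) + f(4.45)].
Sum = 129.366875.

129.366875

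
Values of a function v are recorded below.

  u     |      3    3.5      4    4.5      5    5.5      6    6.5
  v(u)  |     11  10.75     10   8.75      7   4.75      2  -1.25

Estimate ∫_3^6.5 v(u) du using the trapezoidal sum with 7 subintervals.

24.0625

Δu = 0.5.
T_7 = (0.5/2)·[11 + 2·10.75 + 2·10 + 2·8.75 + 2·7 + 2·4.75 + 2·2 + (-1.25)] = 24.0625.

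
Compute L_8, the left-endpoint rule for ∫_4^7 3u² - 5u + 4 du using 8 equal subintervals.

192.9609375

Δu = (7 − 4)/8 = 0.375.
Left endpoints: 4, 4.375, 4.75, 5.125, 5.5, 5.875, 6.25, 6.625.
f(4) = 32, f(4.375) = 39.546875, f(4.75) = 47.9375, f(5.125) = 57.171875, f(5.5) = 67.25, f(5.875) = 78.171875, f(6.25) = 89.9375, f(6.625) = 102.546875.
Sum = Δu · [f(4) + f(4.375) + f(4.75) + ...].
Sum = 192.9609375.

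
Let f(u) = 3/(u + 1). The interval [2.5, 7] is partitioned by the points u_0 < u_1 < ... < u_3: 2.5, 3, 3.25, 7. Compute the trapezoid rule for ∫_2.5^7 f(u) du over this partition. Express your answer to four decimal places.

Subinterval widths: 0.5, 0.25, 3.75.
f(2.5) = 6/7, f(3) = 0.75, f(3.25) = 12/17, f(7) = 0.375.
On each subinterval the trapezoid contributes (Δu_i/2)·[f(u_{i-1}) + f(u_i)].
Sum ≈ 2.6104.

2.6104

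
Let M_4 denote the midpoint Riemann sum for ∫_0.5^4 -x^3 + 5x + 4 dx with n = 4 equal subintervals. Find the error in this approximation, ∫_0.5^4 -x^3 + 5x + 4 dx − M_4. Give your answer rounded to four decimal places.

Exact integral: ∫_0.5^4 f(x) dx = -10.609375.
M_4 ≈ -9.102051.
Error ≈ -10.609375 − (-9.102051) ≈ -1.5073.

-1.5073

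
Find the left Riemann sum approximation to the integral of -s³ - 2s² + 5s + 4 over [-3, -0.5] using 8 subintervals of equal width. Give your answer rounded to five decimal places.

Δs = (-0.5 − (-3))/8 = 0.3125.
Left endpoints: -3, -2.6875, -2.375, -2.0625, -1.75, -1.4375, -1.125, -0.8125.
f(-3) = -2, f(-2.6875) = -18317/4096, f(-2.375) = -2949/512, f(-2.0625) = -24767/4096, f(-1.75) = -5.515625, f(-1.4375) = -17817/4096, f(-1.125) = -1399/512, f(-0.8125) = -3467/4096.
Sum = Δs · [f(-3) + f(-2.6875) + f(-2.375) + ...].
Sum ≈ -9.91333.

-9.91333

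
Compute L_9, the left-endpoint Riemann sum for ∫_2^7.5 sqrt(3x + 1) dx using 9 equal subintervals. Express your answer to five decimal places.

20.51924

Δx = (7.5 − 2)/9 = 11/18.
Left endpoints: 2, 47/18, 29/9, 23/6, 40/9, 91/18, 17/3, 113/18, 62/9.
f(2) ≈ 2.64575, f(47/18) ≈ 2.97209, f(29/9) ≈ 3.26599, f(23/6) ≈ 3.53553, f(40/9) ≈ 3.78594, f(91/18) ≈ 4.02078, f(17/3) ≈ 4.24264, f(113/18) ≈ 4.45346, f(62/9) ≈ 4.65475.
Sum = Δx · [f(2) + f(47/18) + f(29/9) + ...].
Sum ≈ 20.51924.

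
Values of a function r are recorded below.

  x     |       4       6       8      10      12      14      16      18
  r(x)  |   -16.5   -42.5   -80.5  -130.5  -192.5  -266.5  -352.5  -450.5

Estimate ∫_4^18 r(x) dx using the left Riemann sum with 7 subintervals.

-2163

Δx = 2.
Sum = 2·[(-16.5) + (-42.5) + (-80.5) + (-130.5) + (-192.5) + (-266.5) + (-352.5)] = -2163.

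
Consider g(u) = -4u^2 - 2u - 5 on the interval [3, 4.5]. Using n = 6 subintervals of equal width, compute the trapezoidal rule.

Δu = (4.5 − 3)/6 = 0.25.
g(3) = -47, g(3.25) = -53.75, g(3.5) = -61, g(3.75) = -68.75, g(4) = -77, g(4.25) = -85.75, g(4.5) = -95.
T_6 = (Δu/2)·[g(u_0) + 2g(u_1) + ... + 2g(u_{5}) + g(u_6)].
Sum = -104.3125.

-104.3125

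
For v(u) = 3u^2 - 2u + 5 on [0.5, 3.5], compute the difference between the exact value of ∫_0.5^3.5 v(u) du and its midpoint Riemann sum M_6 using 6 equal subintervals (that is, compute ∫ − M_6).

0.1875

Exact integral: ∫_0.5^3.5 v(u) du = 45.75.
M_6 = 45.5625.
Error = 45.75 − 45.5625 = 0.1875.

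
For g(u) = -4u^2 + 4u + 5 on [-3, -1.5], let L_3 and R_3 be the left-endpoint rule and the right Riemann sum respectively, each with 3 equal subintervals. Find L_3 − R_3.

L_3 = -46.
R_3 = -29.5.
L_3 − R_3 = -16.5.

-16.5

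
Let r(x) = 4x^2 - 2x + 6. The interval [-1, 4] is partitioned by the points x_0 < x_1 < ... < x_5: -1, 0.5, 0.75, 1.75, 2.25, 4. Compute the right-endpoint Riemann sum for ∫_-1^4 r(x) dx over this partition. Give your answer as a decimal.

144.8125

Subinterval widths: 1.5, 0.25, 1, 0.5, 1.75.
Right endpoints: 0.5, 0.75, 1.75, 2.25, 4.
r(0.5) = 6, r(0.75) = 6.75, r(1.75) = 14.75, r(2.25) = 21.75, r(4) = 62.
Sum = Σ Δx_i · r(x_i).
Sum = 144.8125.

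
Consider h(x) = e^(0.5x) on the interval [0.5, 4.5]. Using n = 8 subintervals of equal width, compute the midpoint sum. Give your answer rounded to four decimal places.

Δx = (4.5 − 0.5)/8 = 0.5.
Midpoints: 0.75, 1.25, 1.75, 2.25, 2.75, 3.25, 3.75, 4.25.
h(0.75) ≈ 1.4550, h(1.25) ≈ 1.8682, h(1.75) ≈ 2.3989, h(2.25) ≈ 3.0802, h(2.75) ≈ 3.9551, h(3.25) ≈ 5.0784, h(3.75) ≈ 6.5208, h(4.25) ≈ 8.3729.
Sum = Δx · [h(0.75) + h(1.25) + h(1.75) + ...].
Sum ≈ 16.3648.

16.3648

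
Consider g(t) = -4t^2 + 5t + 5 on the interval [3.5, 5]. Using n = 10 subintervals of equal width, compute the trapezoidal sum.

Δt = (5 − 3.5)/10 = 0.15.
g(3.5) = -26.5, g(3.65) = -30.04, g(3.8) = -33.76, g(3.95) = -37.66, g(4.1) = -41.74, g(4.25) = -46, g(4.4) = -50.44, g(4.55) = -55.06, g(4.7) = -59.86, g(4.85) = -64.84, g(5) = -70.
T_10 = (Δt/2)·[g(t_0) + 2g(t_1) + ... + 2g(t_{9}) + g(t_10)].
Sum = -70.1475.

-70.1475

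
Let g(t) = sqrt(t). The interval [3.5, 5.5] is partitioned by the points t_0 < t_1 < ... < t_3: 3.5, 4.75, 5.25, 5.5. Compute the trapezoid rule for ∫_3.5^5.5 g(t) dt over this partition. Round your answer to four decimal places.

Subinterval widths: 1.25, 0.5, 0.25.
g(3.5) ≈ 1.8708, g(4.75) ≈ 2.1794, g(5.25) ≈ 2.2913, g(5.5) ≈ 2.3452.
On each subinterval the trapezoid contributes (Δt_i/2)·[g(t_{i-1}) + g(t_i)].
Sum ≈ 4.2287.

4.2287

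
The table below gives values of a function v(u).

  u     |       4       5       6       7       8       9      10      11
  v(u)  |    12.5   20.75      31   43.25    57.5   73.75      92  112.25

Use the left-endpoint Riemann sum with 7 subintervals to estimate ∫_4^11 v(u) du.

Δu = 1.
Sum = 1·[12.5 + 20.75 + 31 + 43.25 + 57.5 + 73.75 + 92] = 330.75.

330.75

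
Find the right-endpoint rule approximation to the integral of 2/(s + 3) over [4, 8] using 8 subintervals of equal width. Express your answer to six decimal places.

Δs = (8 − 4)/8 = 0.5.
Right endpoints: 4.5, 5, 5.5, 6, 6.5, 7, 7.5, 8.
f(4.5) = 4/15, f(5) = 0.25, f(5.5) = 4/17, f(6) = 2/9, f(6.5) = 4/19, f(7) = 0.2, f(7.5) = 4/21, f(8) = 2/11.
Sum = Δs · [f(4.5) + f(5) + f(5.5) + ...].
Sum ≈ 0.878502.

0.878502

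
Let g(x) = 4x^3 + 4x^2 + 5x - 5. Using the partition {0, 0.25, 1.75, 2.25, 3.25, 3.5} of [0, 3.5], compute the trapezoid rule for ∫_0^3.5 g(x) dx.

Subinterval widths: 0.25, 1.5, 0.5, 1, 0.25.
g(0) = -5, g(0.25) = -3.4375, g(1.75) = 37.4375, g(2.25) = 72.0625, g(3.25) = 190.8125, g(3.5) = 233.
On each subinterval the trapezoid contributes (Δx_i/2)·[g(x_{i-1}) + g(x_i)].
Sum = 236.234375.

236.234375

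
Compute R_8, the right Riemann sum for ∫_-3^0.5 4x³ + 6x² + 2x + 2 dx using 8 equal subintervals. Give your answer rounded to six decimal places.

Δx = (0.5 − (-3))/8 = 0.4375.
Right endpoints: -2.5625, -2.125, -1.6875, -1.25, -0.8125, -0.375, 0.0625, 0.5.
f(-2.5625) = -31777/1024, f(-2.125) = -13.5390625, f(-1.6875) = -3595/1024, f(-1.25) = 1.0625, f(-0.8125) = 2243/1024, f(-0.375) = 1.8828125, f(0.0625) = 2201/1024, f(0.5) = 5.
Sum = Δx · [f(-2.5625) + f(-2.125) + f(-1.6875) + ...].
Sum ≈ -15.661133.

-15.661133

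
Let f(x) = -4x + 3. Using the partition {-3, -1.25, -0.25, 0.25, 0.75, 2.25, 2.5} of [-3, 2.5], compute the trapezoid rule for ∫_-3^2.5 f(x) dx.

22

Subinterval widths: 1.75, 1, 0.5, 0.5, 1.5, 0.25.
f(-3) = 15, f(-1.25) = 8, f(-0.25) = 4, f(0.25) = 2, f(0.75) = 0, f(2.25) = -6, f(2.5) = -7.
On each subinterval the trapezoid contributes (Δx_i/2)·[f(x_{i-1}) + f(x_i)].
Sum = 22.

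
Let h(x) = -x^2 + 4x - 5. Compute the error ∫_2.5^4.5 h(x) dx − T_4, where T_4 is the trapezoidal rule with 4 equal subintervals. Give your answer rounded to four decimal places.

0.0833

Exact integral: ∫_2.5^4.5 h(x) dx ≈ -7.166667.
T_4 = -7.25.
Error ≈ -7.166667 − (-7.25) ≈ 0.0833.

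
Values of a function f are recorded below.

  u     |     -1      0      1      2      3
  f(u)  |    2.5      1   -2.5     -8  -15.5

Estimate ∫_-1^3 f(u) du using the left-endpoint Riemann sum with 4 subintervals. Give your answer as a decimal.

Δu = 1.
Sum = 1·[2.5 + 1 + (-2.5) + (-8)] = -7.

-7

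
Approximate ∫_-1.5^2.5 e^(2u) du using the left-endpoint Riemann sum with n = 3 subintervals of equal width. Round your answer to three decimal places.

Δu = (2.5 − (-1.5))/3 = 4/3.
Left endpoints: -1.5, -1/6, 7/6.
f(-1.5) ≈ 0.050, f(-1/6) ≈ 0.717, f(7/6) ≈ 10.312.
Sum = Δu · [f(-1.5) + f(-1/6) + f(7/6)].
Sum ≈ 14.771.

14.771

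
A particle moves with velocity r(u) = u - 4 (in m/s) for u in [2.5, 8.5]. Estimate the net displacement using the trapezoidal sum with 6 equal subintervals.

9

Δu = (8.5 − 2.5)/6 = 1.
r(2.5) = -1.5, r(3.5) = -0.5, r(4.5) = 0.5, r(5.5) = 1.5, r(6.5) = 2.5, r(7.5) = 3.5, r(8.5) = 4.5.
T_6 = (Δu/2)·[r(u_0) + 2r(u_1) + ... + 2r(u_{5}) + r(u_6)].
Sum = 9.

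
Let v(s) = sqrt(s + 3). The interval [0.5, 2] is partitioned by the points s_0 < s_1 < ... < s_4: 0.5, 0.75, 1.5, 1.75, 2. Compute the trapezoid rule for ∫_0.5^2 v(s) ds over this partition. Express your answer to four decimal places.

3.0871

Subinterval widths: 0.25, 0.75, 0.25, 0.25.
v(0.5) ≈ 1.8708, v(0.75) ≈ 1.9365, v(1.5) ≈ 2.1213, v(1.75) ≈ 2.1794, v(2) ≈ 2.2361.
On each subinterval the trapezoid contributes (Δs_i/2)·[v(s_{i-1}) + v(s_i)].
Sum ≈ 3.0871.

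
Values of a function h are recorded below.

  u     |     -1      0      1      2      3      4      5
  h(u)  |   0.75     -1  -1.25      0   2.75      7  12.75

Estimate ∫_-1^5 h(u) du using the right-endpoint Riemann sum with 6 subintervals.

Δu = 1.
Sum = 1·[(-1) + (-1.25) + 0 + 2.75 + 7 + 12.75] = 20.25.

20.25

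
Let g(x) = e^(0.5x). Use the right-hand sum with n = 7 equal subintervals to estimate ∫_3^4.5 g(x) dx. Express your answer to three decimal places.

10.558

Δx = (4.5 − 3)/7 = 3/14.
Right endpoints: 45/14, 24/7, 51/14, 27/7, 57/14, 30/7, 4.5.
g(45/14) ≈ 4.989, g(24/7) ≈ 5.553, g(51/14) ≈ 6.181, g(27/7) ≈ 6.880, g(57/14) ≈ 7.658, g(30/7) ≈ 8.524, g(4.5) ≈ 9.488.
Sum = Δx · [g(45/14) + g(24/7) + g(51/14) + ...].
Sum ≈ 10.558.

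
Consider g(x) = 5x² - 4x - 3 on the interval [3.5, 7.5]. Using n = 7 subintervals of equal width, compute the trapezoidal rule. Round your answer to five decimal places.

532.75510

Δx = (7.5 − 3.5)/7 = 4/7.
g(3.5) = 44.25, g(57/14) = 12465/196, g(65/14) = 16897/196, g(73/14) = 21969/196, g(81/14) = 27681/196, g(89/14) = 34033/196, g(97/14) = 41025/196, g(7.5) = 248.25.
T_7 = (Δx/2)·[g(x_0) + 2g(x_1) + ... + 2g(x_{6}) + g(x_7)].
Sum ≈ 532.75510.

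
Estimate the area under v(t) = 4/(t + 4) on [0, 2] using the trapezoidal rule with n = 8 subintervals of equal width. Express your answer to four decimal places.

Δt = (2 − 0)/8 = 0.25.
v(0) = 1, v(0.25) = 16/17, v(0.5) = 8/9, v(0.75) = 16/19, v(1) = 0.8, v(1.25) = 16/21, v(1.5) = 8/11, v(1.75) = 16/23, v(2) = 2/3.
T_8 = (Δt/2)·[v(t_0) + 2v(t_1) + ... + 2v(t_{7}) + v(t_8)].
Sum ≈ 1.6226.

1.6226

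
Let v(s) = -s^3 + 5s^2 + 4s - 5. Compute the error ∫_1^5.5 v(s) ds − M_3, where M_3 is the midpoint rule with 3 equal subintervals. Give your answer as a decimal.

Exact integral: ∫_1^5.5 v(s) ds = 83.109375.
M_3 = 87.1171875.
Error = 83.109375 − 87.1171875 = -4.0078125.

-4.0078125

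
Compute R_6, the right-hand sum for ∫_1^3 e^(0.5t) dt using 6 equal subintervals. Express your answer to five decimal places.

Δt = (3 − 1)/6 = 1/3.
Right endpoints: 4/3, 5/3, 2, 7/3, 8/3, 3.
f(4/3) ≈ 1.94773, f(5/3) ≈ 2.30098, f(2) ≈ 2.71828, f(7/3) ≈ 3.21127, f(8/3) ≈ 3.79367, f(3) ≈ 4.48169.
Sum = Δt · [f(4/3) + f(5/3) + f(2) + ...].
Sum ≈ 6.15121.

6.15121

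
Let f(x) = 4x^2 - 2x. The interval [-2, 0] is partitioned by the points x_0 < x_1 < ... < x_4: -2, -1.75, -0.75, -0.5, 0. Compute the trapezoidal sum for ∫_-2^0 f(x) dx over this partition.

Subinterval widths: 0.25, 1, 0.25, 0.5.
f(-2) = 20, f(-1.75) = 15.75, f(-0.75) = 3.75, f(-0.5) = 2, f(0) = 0.
On each subinterval the trapezoid contributes (Δx_i/2)·[f(x_{i-1}) + f(x_i)].
Sum = 15.4375.

15.4375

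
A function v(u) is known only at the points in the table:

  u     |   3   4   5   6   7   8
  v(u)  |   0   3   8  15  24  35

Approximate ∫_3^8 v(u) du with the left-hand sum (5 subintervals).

Δu = 1.
Sum = 1·[0 + 3 + 8 + 15 + 24] = 50.

50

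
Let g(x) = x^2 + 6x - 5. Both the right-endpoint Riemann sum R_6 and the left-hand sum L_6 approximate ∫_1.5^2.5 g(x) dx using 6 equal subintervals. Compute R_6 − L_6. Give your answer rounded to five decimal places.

R_6 ≈ 11.9212963.
L_6 ≈ 10.2546296.
R_6 − L_6 ≈ 1.66667.

1.66667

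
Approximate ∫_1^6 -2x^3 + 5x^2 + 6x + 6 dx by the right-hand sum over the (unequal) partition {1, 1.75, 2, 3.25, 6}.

Subinterval widths: 0.75, 0.25, 1.25, 2.75.
Right endpoints: 1.75, 2, 3.25, 6.
f(1.75) = 21.09375, f(2) = 22, f(3.25) = 9.65625, f(6) = -210.
Sum = Σ Δx_i · f(x_i).
Sum = -544.109375.

-544.109375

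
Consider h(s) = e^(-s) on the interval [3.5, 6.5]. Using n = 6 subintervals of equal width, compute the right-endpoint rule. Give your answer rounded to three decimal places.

0.022

Δs = (6.5 − 3.5)/6 = 0.5.
Right endpoints: 4, 4.5, 5, 5.5, 6, 6.5.
h(4) ≈ 0.018, h(4.5) ≈ 0.011, h(5) ≈ 0.007, h(5.5) ≈ 0.004, h(6) ≈ 0.002, h(6.5) ≈ 0.002.
Sum = Δs · [h(4) + h(4.5) + h(5) + ...].
Sum ≈ 0.022.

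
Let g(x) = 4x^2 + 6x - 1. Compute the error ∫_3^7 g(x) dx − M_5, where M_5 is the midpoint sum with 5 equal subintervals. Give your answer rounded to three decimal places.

0.853

Exact integral: ∫_3^7 g(x) dx ≈ 537.33333.
M_5 = 536.48.
Error ≈ 537.33333 − 536.48 ≈ 0.853.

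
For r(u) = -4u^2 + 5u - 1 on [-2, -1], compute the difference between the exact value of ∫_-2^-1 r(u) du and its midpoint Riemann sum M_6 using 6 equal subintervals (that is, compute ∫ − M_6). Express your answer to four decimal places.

Exact integral: ∫_-2^-1 r(u) du ≈ -17.833333.
M_6 ≈ -17.824074.
Error ≈ -17.833333 − (-17.824074) ≈ -0.0093.

-0.0093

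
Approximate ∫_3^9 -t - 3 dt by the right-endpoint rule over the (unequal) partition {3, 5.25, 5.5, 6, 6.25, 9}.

-60.5

Subinterval widths: 2.25, 0.25, 0.5, 0.25, 2.75.
Right endpoints: 5.25, 5.5, 6, 6.25, 9.
f(5.25) = -8.25, f(5.5) = -8.5, f(6) = -9, f(6.25) = -9.25, f(9) = -12.
Sum = Σ Δt_i · f(t_i).
Sum = -60.5.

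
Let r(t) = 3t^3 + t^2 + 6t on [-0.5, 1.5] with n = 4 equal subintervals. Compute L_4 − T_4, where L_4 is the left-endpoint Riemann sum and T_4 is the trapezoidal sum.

L_4 = 5.25.
T_4 = 11.375.
L_4 − T_4 = -6.125.

-6.125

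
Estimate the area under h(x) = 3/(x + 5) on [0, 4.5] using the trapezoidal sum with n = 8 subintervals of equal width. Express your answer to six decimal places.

1.927846

Δx = (4.5 − 0)/8 = 0.5625.
h(0) = 0.6, h(0.5625) = 48/89, h(1.125) = 24/49, h(1.6875) = 48/107, h(2.25) = 12/29, h(2.8125) = 0.384, h(3.375) = 24/67, h(3.9375) = 48/143, h(4.5) = 6/19.
T_8 = (Δx/2)·[h(x_0) + 2h(x_1) + ... + 2h(x_{7}) + h(x_8)].
Sum ≈ 1.927846.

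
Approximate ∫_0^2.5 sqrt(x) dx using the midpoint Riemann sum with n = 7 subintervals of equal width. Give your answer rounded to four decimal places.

2.6465

Δx = (2.5 − 0)/7 = 5/14.
Midpoints: 5/28, 15/28, 25/28, 1.25, 45/28, 55/28, 65/28.
f(5/28) ≈ 0.4226, f(15/28) ≈ 0.7319, f(25/28) ≈ 0.9449, f(1.25) ≈ 1.1180, f(45/28) ≈ 1.2677, f(55/28) ≈ 1.4015, f(65/28) ≈ 1.5236.
Sum = Δx · [f(5/28) + f(15/28) + f(25/28) + ...].
Sum ≈ 2.6465.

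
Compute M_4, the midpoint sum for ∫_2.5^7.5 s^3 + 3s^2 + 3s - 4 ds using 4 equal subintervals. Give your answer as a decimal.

1230.78125

Δs = (7.5 − 2.5)/4 = 1.25.
Midpoints: 3.125, 4.375, 5.625, 6.875.
f(3.125) = 33377/512, f(4.375) = 76947/512, f(5.625) = 146317/512, f(6.875) = 247487/512.
Sum = Δs · [f(3.125) + f(4.375) + f(5.625) + f(6.875)].
Sum = 1230.78125.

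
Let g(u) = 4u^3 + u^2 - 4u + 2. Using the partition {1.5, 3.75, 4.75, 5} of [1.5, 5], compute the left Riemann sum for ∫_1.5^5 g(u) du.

Subinterval widths: 2.25, 1, 0.25.
Left endpoints: 1.5, 3.75, 4.75.
g(1.5) = 11.75, g(3.75) = 212, g(4.75) = 434.25.
Sum = Σ Δu_i · g(u_i).
Sum = 347.

347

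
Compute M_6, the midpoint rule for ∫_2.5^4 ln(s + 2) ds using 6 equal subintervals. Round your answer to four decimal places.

Δs = (4 − 2.5)/6 = 0.25.
Midpoints: 2.625, 2.875, 3.125, 3.375, 3.625, 3.875.
f(2.625) ≈ 1.5315, f(2.875) ≈ 1.5841, f(3.125) ≈ 1.6341, f(3.375) ≈ 1.6818, f(3.625) ≈ 1.7272, f(3.875) ≈ 1.7707.
Sum = Δs · [f(2.625) + f(2.875) + f(3.125) + ...].
Sum ≈ 2.4824.

2.4824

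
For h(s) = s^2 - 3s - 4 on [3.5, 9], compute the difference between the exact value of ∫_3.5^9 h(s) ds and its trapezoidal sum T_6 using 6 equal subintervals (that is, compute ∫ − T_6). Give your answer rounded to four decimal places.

-0.7703

Exact integral: ∫_3.5^9 h(s) ds ≈ 103.583333.
T_6 ≈ 104.353588.
Error ≈ 103.583333 − 104.353588 ≈ -0.7703.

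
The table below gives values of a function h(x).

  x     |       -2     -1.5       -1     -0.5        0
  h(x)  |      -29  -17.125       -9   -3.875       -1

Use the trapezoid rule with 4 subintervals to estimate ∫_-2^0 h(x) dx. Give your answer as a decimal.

-22.5

Δx = 0.5.
T_4 = (0.5/2)·[(-29) + 2·(-17.125) + 2·(-9) + 2·(-3.875) + (-1)] = -22.5.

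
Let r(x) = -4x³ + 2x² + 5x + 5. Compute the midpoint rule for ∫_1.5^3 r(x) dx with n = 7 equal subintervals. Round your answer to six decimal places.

-35.669005

Δx = (3 − 1.5)/7 = 3/14.
Midpoints: 45/28, 51/28, 57/28, 2.25, 69/28, 75/28, 81/28.
r(45/28) = 8765/5488, r(51/28) = -18817/5488, r(57/28) = -56407/5488, r(2.25) = -19.1875, r(69/28) = -166795/5488, r(75/28) = -242185/5488, r(81/28) = -332767/5488.
Sum = Δx · [r(45/28) + r(51/28) + r(57/28) + ...].
Sum ≈ -35.669005.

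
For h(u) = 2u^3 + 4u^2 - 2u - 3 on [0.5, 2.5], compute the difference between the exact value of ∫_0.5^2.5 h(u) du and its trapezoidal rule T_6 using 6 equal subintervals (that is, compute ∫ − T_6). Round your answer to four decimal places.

-0.4815

Exact integral: ∫_0.5^2.5 h(u) du ≈ 28.166667.
T_6 ≈ 28.648148.
Error ≈ 28.166667 − 28.648148 ≈ -0.4815.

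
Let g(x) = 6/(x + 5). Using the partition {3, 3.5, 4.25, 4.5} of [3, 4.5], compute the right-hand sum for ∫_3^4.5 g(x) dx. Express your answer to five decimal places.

0.99732

Subinterval widths: 0.5, 0.75, 0.25.
Right endpoints: 3.5, 4.25, 4.5.
g(3.5) = 12/17, g(4.25) = 24/37, g(4.5) = 12/19.
Sum = Σ Δx_i · g(x_i).
Sum ≈ 0.99732.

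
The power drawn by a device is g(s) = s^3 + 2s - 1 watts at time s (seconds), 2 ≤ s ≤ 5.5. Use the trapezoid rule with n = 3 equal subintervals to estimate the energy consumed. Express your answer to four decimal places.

Δs = (5.5 − 2)/3 = 7/6.
g(2) = 11, g(19/6) = 8011/216, g(13/3) = 2404/27, g(5.5) = 176.375.
T_3 = (Δs/2)·[g(s_0) + 2g(s_1) + 2g(s_2) + g(s_3)].
Sum ≈ 256.4479.

256.4479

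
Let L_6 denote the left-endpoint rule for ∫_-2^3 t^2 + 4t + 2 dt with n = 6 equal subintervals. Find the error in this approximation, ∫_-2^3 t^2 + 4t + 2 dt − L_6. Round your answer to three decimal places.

Exact integral: ∫_-2^3 f(t) dt ≈ 31.66667.
L_6 ≈ 21.82870.
Error ≈ 31.66667 − 21.82870 ≈ 9.838.

9.838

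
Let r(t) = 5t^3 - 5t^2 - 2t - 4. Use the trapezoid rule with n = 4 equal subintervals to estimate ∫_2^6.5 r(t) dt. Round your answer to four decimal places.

1766.4697

Δt = (6.5 − 2)/4 = 1.125.
r(2) = 12, r(3.125) = 47877/512, r(4.25) = 281.015625, r(5.375) = 316023/512, r(6.5) = 1144.875.
T_4 = (Δt/2)·[r(t_0) + 2r(t_1) + 2r(t_2) + 2r(t_3) + r(t_4)].
Sum ≈ 1766.4697.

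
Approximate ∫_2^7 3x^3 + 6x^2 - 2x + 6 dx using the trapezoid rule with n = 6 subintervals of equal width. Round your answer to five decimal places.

2470.65972

Δx = (7 − 2)/6 = 5/6.
f(2) = 50, f(17/6) = 8405/72, f(11/3) = 2045/9, f(4.5) = 391.875, f(16/3) = 5590/9, f(37/6) = 66625/72, f(7) = 1315.
T_6 = (Δx/2)·[f(x_0) + 2f(x_1) + ... + 2f(x_{5}) + f(x_6)].
Sum ≈ 2470.65972.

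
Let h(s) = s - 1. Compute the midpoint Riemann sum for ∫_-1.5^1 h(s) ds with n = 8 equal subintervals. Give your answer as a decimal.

-3.125

Δs = (1 − (-1.5))/8 = 0.3125.
Midpoints: -1.34375, -1.03125, -0.71875, -0.40625, -0.09375, 0.21875, 0.53125, 0.84375.
h(-1.34375) = -2.34375, h(-1.03125) = -2.03125, h(-0.71875) = -1.71875, h(-0.40625) = -1.40625, h(-0.09375) = -1.09375, h(0.21875) = -0.78125, h(0.53125) = -0.46875, h(0.84375) = -0.15625.
Sum = Δs · [h(-1.34375) + h(-1.03125) + h(-0.71875) + ...].
Sum = -3.125.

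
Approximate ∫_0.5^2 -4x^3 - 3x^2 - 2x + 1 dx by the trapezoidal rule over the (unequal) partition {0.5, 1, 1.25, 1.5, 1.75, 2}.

Subinterval widths: 0.5, 0.25, 0.25, 0.25, 0.25.
f(0.5) = -1.25, f(1) = -8, f(1.25) = -14, f(1.5) = -22.25, f(1.75) = -33.125, f(2) = -47.
On each subinterval the trapezoid contributes (Δx_i/2)·[f(x_{i-1}) + f(x_i)].
Sum = -26.53125.

-26.53125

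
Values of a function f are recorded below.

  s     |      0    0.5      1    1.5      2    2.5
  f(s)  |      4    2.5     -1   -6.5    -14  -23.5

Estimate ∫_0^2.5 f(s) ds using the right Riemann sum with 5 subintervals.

-21.25

Δs = 0.5.
Sum = 0.5·[2.5 + (-1) + (-6.5) + (-14) + (-23.5)] = -21.25.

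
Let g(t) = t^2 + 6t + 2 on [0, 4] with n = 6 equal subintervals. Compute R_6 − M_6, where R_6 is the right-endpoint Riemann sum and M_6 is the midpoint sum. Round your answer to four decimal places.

13.7778

R_6 ≈ 90.962963.
M_6 ≈ 77.185185.
R_6 − M_6 ≈ 13.7778.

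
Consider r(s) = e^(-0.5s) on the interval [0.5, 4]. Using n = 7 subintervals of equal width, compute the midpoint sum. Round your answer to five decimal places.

Δs = (4 − 0.5)/7 = 0.5.
Midpoints: 0.75, 1.25, 1.75, 2.25, 2.75, 3.25, 3.75.
r(0.75) ≈ 0.68729, r(1.25) ≈ 0.53526, r(1.75) ≈ 0.41686, r(2.25) ≈ 0.32465, r(2.75) ≈ 0.25284, r(3.25) ≈ 0.19691, r(3.75) ≈ 0.15335.
Sum = Δs · [r(0.75) + r(1.25) + r(1.75) + ...].
Sum ≈ 1.28359.

1.28359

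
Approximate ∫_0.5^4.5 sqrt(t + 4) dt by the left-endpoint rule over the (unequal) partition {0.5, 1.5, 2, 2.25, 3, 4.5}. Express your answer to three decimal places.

Subinterval widths: 1, 0.5, 0.25, 0.75, 1.5.
Left endpoints: 0.5, 1.5, 2, 2.25, 3.
f(0.5) ≈ 2.121, f(1.5) ≈ 2.345, f(2) ≈ 2.449, f(2.25) ≈ 2.500, f(3) ≈ 2.646.
Sum = Σ Δt_i · f(t_i).
Sum ≈ 9.750.

9.750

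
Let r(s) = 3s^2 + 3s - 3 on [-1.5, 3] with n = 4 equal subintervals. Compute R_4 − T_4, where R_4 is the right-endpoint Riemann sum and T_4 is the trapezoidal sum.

18.984375

R_4 = 48.83203125.
T_4 = 29.84765625.
R_4 − T_4 = 18.984375.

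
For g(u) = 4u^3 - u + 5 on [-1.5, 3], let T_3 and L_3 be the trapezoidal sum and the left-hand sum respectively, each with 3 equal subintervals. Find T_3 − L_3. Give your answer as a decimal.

T_3 = 110.25.
L_3 = 22.5.
T_3 − L_3 = 87.75.

87.75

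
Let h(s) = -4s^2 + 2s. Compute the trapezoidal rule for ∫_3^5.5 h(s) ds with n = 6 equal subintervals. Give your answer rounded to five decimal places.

-164.87269

Δs = (5.5 − 3)/6 = 5/12.
h(3) = -30, h(41/12) = -1435/36, h(23/6) = -460/9, h(4.25) = -63.75, h(14/3) = -700/9, h(61/12) = -3355/36, h(5.5) = -110.
T_6 = (Δs/2)·[h(s_0) + 2h(s_1) + ... + 2h(s_{5}) + h(s_6)].
Sum ≈ -164.87269.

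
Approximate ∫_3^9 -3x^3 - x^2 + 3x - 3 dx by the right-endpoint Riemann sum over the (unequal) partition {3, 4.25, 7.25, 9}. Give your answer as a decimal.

Subinterval widths: 1.25, 3, 1.75.
Right endpoints: 4.25, 7.25, 9.
f(4.25) = -238.609375, f(7.25) = -1177.046875, f(9) = -2244.
Sum = Σ Δx_i · f(x_i).
Sum = -7756.40234375.

-7756.40234375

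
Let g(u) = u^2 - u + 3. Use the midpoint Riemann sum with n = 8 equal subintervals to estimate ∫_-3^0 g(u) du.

22.46484375

Δu = (0 − (-3))/8 = 0.375.
Midpoints: -2.8125, -2.4375, -2.0625, -1.6875, -1.3125, -0.9375, -0.5625, -0.1875.
g(-2.8125) = 13.72265625, g(-2.4375) = 11.37890625, g(-2.0625) = 9.31640625, g(-1.6875) = 7.53515625, g(-1.3125) = 6.03515625, g(-0.9375) = 4.81640625, g(-0.5625) = 3.87890625, g(-0.1875) = 3.22265625.
Sum = Δu · [g(-2.8125) + g(-2.4375) + g(-2.0625) + ...].
Sum = 22.46484375.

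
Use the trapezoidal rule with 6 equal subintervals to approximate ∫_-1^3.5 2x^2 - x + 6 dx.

Δx = (3.5 − (-1))/6 = 0.75.
f(-1) = 9, f(-0.25) = 6.375, f(0.5) = 6, f(1.25) = 7.875, f(2) = 12, f(2.75) = 18.375, f(3.5) = 27.
T_6 = (Δx/2)·[f(x_0) + 2f(x_1) + ... + 2f(x_{5}) + f(x_6)].
Sum = 51.46875.

51.46875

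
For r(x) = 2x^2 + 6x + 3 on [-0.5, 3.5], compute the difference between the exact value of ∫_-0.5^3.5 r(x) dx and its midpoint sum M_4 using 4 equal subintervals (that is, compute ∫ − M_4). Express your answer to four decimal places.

0.6667

Exact integral: ∫_-0.5^3.5 r(x) dx ≈ 76.666667.
M_4 = 76.
Error ≈ 76.666667 − 76 ≈ 0.6667.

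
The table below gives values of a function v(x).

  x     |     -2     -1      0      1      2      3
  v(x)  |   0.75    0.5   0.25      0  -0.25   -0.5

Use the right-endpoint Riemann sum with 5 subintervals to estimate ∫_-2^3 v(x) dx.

Δx = 1.
Sum = 1·[0.5 + 0.25 + 0 + (-0.25) + (-0.5)] = 0.

0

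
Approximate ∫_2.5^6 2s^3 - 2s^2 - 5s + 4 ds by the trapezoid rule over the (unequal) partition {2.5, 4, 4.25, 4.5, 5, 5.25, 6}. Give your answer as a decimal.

447.3359375

Subinterval widths: 1.5, 0.25, 0.25, 0.5, 0.25, 0.75.
f(2.5) = 10.25, f(4) = 80, f(4.25) = 100.15625, f(4.5) = 123.25, f(5) = 179, f(5.25) = 212.03125, f(6) = 334.
On each subinterval the trapezoid contributes (Δs_i/2)·[f(s_{i-1}) + f(s_i)].
Sum = 447.3359375.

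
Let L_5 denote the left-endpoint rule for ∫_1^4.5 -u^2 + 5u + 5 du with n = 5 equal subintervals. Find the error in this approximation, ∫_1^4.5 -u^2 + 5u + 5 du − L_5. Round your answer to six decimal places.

-0.326667

Exact integral: ∫_1^4.5 f(u) du ≈ 35.58333333.
L_5 = 35.91.
Error ≈ 35.58333333 − 35.91 ≈ -0.326667.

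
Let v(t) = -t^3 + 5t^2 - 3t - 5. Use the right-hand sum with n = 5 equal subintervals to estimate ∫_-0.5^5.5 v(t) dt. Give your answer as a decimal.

Δt = (5.5 − (-0.5))/5 = 1.2.
Right endpoints: 0.7, 1.9, 3.1, 4.3, 5.5.
v(0.7) = -4.993, v(1.9) = 0.491, v(3.1) = 3.959, v(4.3) = -4.957, v(5.5) = -36.625.
Sum = Δt · [v(0.7) + v(1.9) + v(3.1) + v(4.3) + v(5.5)].
Sum = -50.55.

-50.55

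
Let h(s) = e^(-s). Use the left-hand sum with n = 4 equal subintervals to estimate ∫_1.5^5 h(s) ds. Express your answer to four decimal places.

Δs = (5 − 1.5)/4 = 0.875.
Left endpoints: 1.5, 2.375, 3.25, 4.125.
h(1.5) ≈ 0.2231, h(2.375) ≈ 0.0930, h(3.25) ≈ 0.0388, h(4.125) ≈ 0.0162.
Sum = Δs · [h(1.5) + h(2.375) + h(3.25) + h(4.125)].
Sum ≈ 0.3247.

0.3247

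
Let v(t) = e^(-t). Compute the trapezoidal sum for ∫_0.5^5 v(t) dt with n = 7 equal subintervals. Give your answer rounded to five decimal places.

Δt = (5 − 0.5)/7 = 9/14.
v(0.5) ≈ 0.60653, v(8/7) ≈ 0.31891, v(25/14) ≈ 0.16768, v(17/7) ≈ 0.08816, v(43/14) ≈ 0.04635, v(26/7) ≈ 0.02437, v(61/14) ≈ 0.01281, v(5) ≈ 0.00674.
T_7 = (Δt/2)·[v(t_0) + 2v(t_1) + ... + 2v(t_{6}) + v(t_7)].
Sum ≈ 0.62031.

0.62031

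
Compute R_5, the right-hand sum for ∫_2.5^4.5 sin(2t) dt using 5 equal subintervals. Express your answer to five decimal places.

0.83940

Δt = (4.5 − 2.5)/5 = 0.4.
Right endpoints: 2.9, 3.3, 3.7, 4.1, 4.5.
f(2.9) ≈ -0.46460, f(3.3) ≈ 0.31154, f(3.7) ≈ 0.89871, f(4.1) ≈ 0.94073, f(4.5) ≈ 0.41212.
Sum = Δt · [f(2.9) + f(3.3) + f(3.7) + f(4.1) + f(4.5)].
Sum ≈ 0.83940.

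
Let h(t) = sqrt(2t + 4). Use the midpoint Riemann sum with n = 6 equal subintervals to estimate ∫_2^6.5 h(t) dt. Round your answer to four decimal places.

15.8244

Δt = (6.5 − 2)/6 = 0.75.
Midpoints: 2.375, 3.125, 3.875, 4.625, 5.375, 6.125.
h(2.375) ≈ 2.9580, h(3.125) ≈ 3.2016, h(3.875) ≈ 3.4278, h(4.625) ≈ 3.6401, h(5.375) ≈ 3.8406, h(6.125) ≈ 4.0311.
Sum = Δt · [h(2.375) + h(3.125) + h(3.875) + ...].
Sum ≈ 15.8244.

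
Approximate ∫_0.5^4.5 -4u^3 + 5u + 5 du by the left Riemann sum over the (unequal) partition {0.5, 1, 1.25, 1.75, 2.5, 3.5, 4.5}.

Subinterval widths: 0.5, 0.25, 0.5, 0.75, 1, 1.
Left endpoints: 0.5, 1, 1.25, 1.75, 2.5, 3.5.
f(0.5) = 7, f(1) = 6, f(1.25) = 3.4375, f(1.75) = -7.6875, f(2.5) = -45, f(3.5) = -149.
Sum = Σ Δu_i · f(u_i).
Sum = -193.046875.

-193.046875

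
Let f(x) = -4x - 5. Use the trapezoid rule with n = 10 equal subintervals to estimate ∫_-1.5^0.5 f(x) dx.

Δx = (0.5 − (-1.5))/10 = 0.2.
f(-1.5) = 1, f(-1.3) = 0.2, f(-1.1) = -0.6, f(-0.9) = -1.4, f(-0.7) = -2.2, f(-0.5) = -3, f(-0.3) = -3.8, f(-0.1) = -4.6, f(0.1) = -5.4, f(0.3) = -6.2, f(0.5) = -7.
T_10 = (Δx/2)·[f(x_0) + 2f(x_1) + ... + 2f(x_{9}) + f(x_10)].
Sum = -6.

-6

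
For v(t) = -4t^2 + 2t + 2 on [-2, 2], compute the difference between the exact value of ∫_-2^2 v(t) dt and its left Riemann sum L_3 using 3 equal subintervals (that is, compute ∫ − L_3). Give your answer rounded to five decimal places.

Exact integral: ∫_-2^2 v(t) dt ≈ -13.3333333.
L_3 ≈ -23.4074074.
Error ≈ -13.3333333 − (-23.4074074) ≈ 10.07407.

10.07407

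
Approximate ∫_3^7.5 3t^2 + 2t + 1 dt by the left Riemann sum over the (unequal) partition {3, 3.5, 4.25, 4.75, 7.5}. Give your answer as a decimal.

Subinterval widths: 0.5, 0.75, 0.5, 2.75.
Left endpoints: 3, 3.5, 4.25, 4.75.
f(3) = 34, f(3.5) = 44.75, f(4.25) = 63.6875, f(4.75) = 78.1875.
Sum = Σ Δt_i · f(t_i).
Sum = 297.421875.

297.421875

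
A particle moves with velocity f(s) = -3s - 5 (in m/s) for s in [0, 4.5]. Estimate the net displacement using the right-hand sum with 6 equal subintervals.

-57.9375

Δs = (4.5 − 0)/6 = 0.75.
Right endpoints: 0.75, 1.5, 2.25, 3, 3.75, 4.5.
f(0.75) = -7.25, f(1.5) = -9.5, f(2.25) = -11.75, f(3) = -14, f(3.75) = -16.25, f(4.5) = -18.5.
Sum = Δs · [f(0.75) + f(1.5) + f(2.25) + ...].
Sum = -57.9375.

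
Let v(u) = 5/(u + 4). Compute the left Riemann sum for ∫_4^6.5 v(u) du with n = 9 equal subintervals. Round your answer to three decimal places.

Δu = (6.5 − 4)/9 = 5/18.
Left endpoints: 4, 77/18, 41/9, 29/6, 46/9, 97/18, 17/3, 107/18, 56/9.
v(4) = 0.625, v(77/18) = 90/149, v(41/9) = 45/77, v(29/6) = 30/53, v(46/9) = 45/82, v(97/18) = 90/169, v(17/3) = 15/29, v(107/18) = 90/179, v(56/9) = 45/92.
Sum = Δu · [v(4) + v(77/18) + v(41/9) + ...].
Sum ≈ 1.381.

1.381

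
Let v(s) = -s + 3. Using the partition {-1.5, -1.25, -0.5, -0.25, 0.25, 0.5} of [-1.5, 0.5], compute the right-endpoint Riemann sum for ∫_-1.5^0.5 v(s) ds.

6.5

Subinterval widths: 0.25, 0.75, 0.25, 0.5, 0.25.
Right endpoints: -1.25, -0.5, -0.25, 0.25, 0.5.
v(-1.25) = 4.25, v(-0.5) = 3.5, v(-0.25) = 3.25, v(0.25) = 2.75, v(0.5) = 2.5.
Sum = Σ Δs_i · v(s_i).
Sum = 6.5.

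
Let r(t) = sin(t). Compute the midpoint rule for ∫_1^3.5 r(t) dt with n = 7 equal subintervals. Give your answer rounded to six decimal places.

1.484637

Δt = (3.5 − 1)/7 = 5/14.
Midpoints: 33/28, 43/28, 53/28, 2.25, 73/28, 83/28, 93/28.
r(33/28) ≈ 0.924061, r(43/28) ≈ 0.999385, r(53/28) ≈ 0.948585, r(2.25) ≈ 0.778073, r(73/28) ≈ 0.509368, r(83/28) ≈ 0.176379, r(93/28) ≈ -0.178868.
Sum = Δt · [r(33/28) + r(43/28) + r(53/28) + ...].
Sum ≈ 1.484637.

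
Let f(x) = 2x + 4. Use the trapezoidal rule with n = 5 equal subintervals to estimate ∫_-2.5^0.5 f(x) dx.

Δx = (0.5 − (-2.5))/5 = 0.6.
f(-2.5) = -1, f(-1.9) = 0.2, f(-1.3) = 1.4, f(-0.7) = 2.6, f(-0.1) = 3.8, f(0.5) = 5.
T_5 = (Δx/2)·[f(x_0) + 2f(x_1) + ... + 2f(x_{4}) + f(x_5)].
Sum = 6.

6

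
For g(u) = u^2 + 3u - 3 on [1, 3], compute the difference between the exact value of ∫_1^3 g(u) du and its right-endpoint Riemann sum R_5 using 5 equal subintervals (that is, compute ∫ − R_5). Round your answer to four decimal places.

-2.8533

Exact integral: ∫_1^3 g(u) du ≈ 14.666667.
R_5 = 17.52.
Error ≈ 14.666667 − 17.52 ≈ -2.8533.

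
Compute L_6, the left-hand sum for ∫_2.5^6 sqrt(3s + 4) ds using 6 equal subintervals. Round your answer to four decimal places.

13.8822

Δs = (6 − 2.5)/6 = 7/12.
Left endpoints: 2.5, 37/12, 11/3, 4.25, 29/6, 65/12.
f(2.5) ≈ 3.3912, f(37/12) ≈ 3.6401, f(11/3) ≈ 3.8730, f(4.25) ≈ 4.0927, f(29/6) ≈ 4.3012, f(65/12) ≈ 4.5000.
Sum = Δs · [f(2.5) + f(37/12) + f(11/3) + ...].
Sum ≈ 13.8822.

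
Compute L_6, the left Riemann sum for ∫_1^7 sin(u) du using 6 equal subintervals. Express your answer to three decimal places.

Δu = (7 − 1)/6 = 1.
Left endpoints: 1, 2, 3, 4, 5, 6.
f(1) ≈ 0.841, f(2) ≈ 0.909, f(3) ≈ 0.141, f(4) ≈ -0.757, f(5) ≈ -0.959, f(6) ≈ -0.279.
Sum = Δu · [f(1) + f(2) + f(3) + ...].
Sum ≈ -0.103.

-0.103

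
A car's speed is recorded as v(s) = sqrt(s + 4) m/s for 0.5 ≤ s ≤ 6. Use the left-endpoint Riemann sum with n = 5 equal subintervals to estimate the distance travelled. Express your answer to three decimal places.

14.138

Δs = (6 − 0.5)/5 = 1.1.
Left endpoints: 0.5, 1.6, 2.7, 3.8, 4.9.
v(0.5) ≈ 2.121, v(1.6) ≈ 2.366, v(2.7) ≈ 2.588, v(3.8) ≈ 2.793, v(4.9) ≈ 2.983.
Sum = Δs · [v(0.5) + v(1.6) + v(2.7) + v(3.8) + v(4.9)].
Sum ≈ 14.138.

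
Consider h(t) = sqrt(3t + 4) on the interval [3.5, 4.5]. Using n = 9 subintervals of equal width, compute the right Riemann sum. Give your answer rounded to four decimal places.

Δt = (4.5 − 3.5)/9 = 1/9.
Right endpoints: 65/18, 67/18, 23/6, 71/18, 73/18, 25/6, 77/18, 79/18, 4.5.
h(65/18) ≈ 3.8514, h(67/18) ≈ 3.8944, h(23/6) ≈ 3.9370, h(71/18) ≈ 3.9791, h(73/18) ≈ 4.0208, h(25/6) ≈ 4.0620, h(77/18) ≈ 4.1028, h(79/18) ≈ 4.1433, h(4.5) ≈ 4.1833.
Sum = Δt · [h(65/18) + h(67/18) + h(23/6) + ...].
Sum ≈ 4.0194.

4.0194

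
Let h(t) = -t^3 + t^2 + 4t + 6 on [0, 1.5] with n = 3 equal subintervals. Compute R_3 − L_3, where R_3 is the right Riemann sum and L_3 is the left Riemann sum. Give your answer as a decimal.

2.4375

R_3 = 14.5.
L_3 = 12.0625.
R_3 − L_3 = 2.4375.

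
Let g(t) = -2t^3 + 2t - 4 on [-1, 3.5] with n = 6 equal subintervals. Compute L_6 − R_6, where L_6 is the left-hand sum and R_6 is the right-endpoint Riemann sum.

L_6 = -54.9140625.
R_6 = -113.9765625.
L_6 − R_6 = 59.0625.

59.0625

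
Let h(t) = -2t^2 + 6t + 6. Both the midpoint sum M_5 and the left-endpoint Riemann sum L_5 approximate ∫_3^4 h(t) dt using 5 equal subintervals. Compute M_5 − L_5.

M_5 = 2.34.
L_5 = 3.12.
M_5 − L_5 = -0.78.

-0.78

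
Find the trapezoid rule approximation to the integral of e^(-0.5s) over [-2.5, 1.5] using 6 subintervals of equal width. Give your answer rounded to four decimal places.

6.0917

Δs = (1.5 − (-2.5))/6 = 2/3.
f(-2.5) ≈ 3.4903, f(-11/6) ≈ 2.5009, f(-7/6) ≈ 1.7920, f(-0.5) ≈ 1.2840, f(1/6) ≈ 0.9200, f(5/6) ≈ 0.6592, f(1.5) ≈ 0.4724.
T_6 = (Δs/2)·[f(s_0) + 2f(s_1) + ... + 2f(s_{5}) + f(s_6)].
Sum ≈ 6.0917.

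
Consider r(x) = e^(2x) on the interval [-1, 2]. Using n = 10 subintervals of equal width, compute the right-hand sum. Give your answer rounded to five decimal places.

Δx = (2 − (-1))/10 = 0.3.
Right endpoints: -0.7, -0.4, -0.1, 0.2, 0.5, 0.8, 1.1, 1.4, 1.7, 2.
r(-0.7) ≈ 0.24660, r(-0.4) ≈ 0.44933, r(-0.1) ≈ 0.81873, r(0.2) ≈ 1.49182, r(0.5) ≈ 2.71828, r(0.8) ≈ 4.95303, r(1.1) ≈ 9.02501, r(1.4) ≈ 16.44465, r(1.7) ≈ 29.96410, r(2) ≈ 54.59815.
Sum = Δx · [r(-0.7) + r(-0.4) + r(-0.1) + ...].
Sum ≈ 36.21291.

36.21291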